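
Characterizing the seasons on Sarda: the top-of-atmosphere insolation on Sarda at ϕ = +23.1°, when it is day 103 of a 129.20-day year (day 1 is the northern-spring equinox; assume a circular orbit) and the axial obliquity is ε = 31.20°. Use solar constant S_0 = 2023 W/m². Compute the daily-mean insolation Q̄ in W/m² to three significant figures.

Solar longitude: L_s = 360° × (103 − 1)/129.20 = 284.211°.
sin δ = sin 31.20° × sin 284.211° = -0.50218, so δ = -30.144°.
cos h₀ = −tan(+23.1°) tan(-30.144°) = 0.2477, h₀ = 1.3205 rad.
Bracket: h₀ sin ϕ sin δ + cos ϕ cos δ sin h₀ = 1.3205×0.39234×-0.50218 + 0.91982×0.86477×0.96884 = -0.260172 + 0.770647 = 0.510475.
Q̄ = (S_0/π) × [bracket] = (2023/π) × 0.510475 = 328.7 W/m².

Q̄ ≈ 329 W/m²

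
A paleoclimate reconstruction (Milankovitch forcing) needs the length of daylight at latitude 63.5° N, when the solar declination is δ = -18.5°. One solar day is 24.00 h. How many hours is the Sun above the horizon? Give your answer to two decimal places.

cos h₀ = −tan ϕ · tan δ = −tan(+63.5°) × tan(-18.500°) = 0.6711, so h₀ = 0.8351 rad = 47.85°.
Daylight = 2h₀/(2π) × 24.00 h = (0.8351/π) × 24.00 = 6.38 h.

6.38 h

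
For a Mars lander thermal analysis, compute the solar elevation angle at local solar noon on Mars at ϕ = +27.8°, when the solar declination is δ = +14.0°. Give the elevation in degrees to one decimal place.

At local noon the hour angle is zero, so the zenith angle equals |ϕ − δ| = |+27.8° − (+14.000°)| = 13.800°.
Elevation = 90° − 13.800° = 76.2°.

76.2°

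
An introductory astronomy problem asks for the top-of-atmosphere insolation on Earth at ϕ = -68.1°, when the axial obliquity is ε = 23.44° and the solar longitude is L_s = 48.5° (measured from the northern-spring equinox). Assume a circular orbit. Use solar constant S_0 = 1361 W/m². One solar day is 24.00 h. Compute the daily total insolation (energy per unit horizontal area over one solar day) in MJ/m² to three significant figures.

1.34 MJ/m²

Solar declination: sin δ = sin ε · sin L_s = sin 23.44° × sin 48.5° = 0.29793, so δ = +17.333°.
cos h₀ = −tan(-68.1°) tan(+17.333°) = 0.7764, h₀ = 0.6819 rad.
Bracket: h₀ sin ϕ sin δ + cos ϕ cos δ sin h₀ = 0.6819×-0.92784×0.29793 + 0.37299×0.95459×0.63028 = -0.188499 + 0.224413 = 0.035914.
Q̄ = (S_0/π) × [bracket] = (1361/π) × 0.035914 = 15.559 W/m².
Daily total = Q̄ × 24.00 h × 3600 s/h = 15.559 × 24.00 × 3600 / 10⁶ = 1.344 MJ/m².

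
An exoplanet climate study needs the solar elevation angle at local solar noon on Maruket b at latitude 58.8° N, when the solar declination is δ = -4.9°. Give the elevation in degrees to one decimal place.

26.3°

At local noon the hour angle is zero, so the zenith angle equals |φ − δ| = |+58.8° − (-4.900°)| = 63.700°.
Elevation = 90° − 63.700° = 26.3°.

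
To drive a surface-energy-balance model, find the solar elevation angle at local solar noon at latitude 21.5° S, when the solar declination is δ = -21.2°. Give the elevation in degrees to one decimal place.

At local noon the hour angle is zero, so the zenith angle equals |φ − δ| = |-21.5° − (-21.200°)| = 0.300°.
Elevation = 90° − 0.300° = 89.7°.

89.7°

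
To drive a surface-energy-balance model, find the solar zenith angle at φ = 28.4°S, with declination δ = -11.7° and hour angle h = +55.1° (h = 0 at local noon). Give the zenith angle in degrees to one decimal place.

cos θ_z = sin φ sin δ + cos φ cos δ cos h = 0.096451 + 0.492830 = 0.589281.
θ_z = arccos(0.589281) = 53.9°.

θ_z = 53.9°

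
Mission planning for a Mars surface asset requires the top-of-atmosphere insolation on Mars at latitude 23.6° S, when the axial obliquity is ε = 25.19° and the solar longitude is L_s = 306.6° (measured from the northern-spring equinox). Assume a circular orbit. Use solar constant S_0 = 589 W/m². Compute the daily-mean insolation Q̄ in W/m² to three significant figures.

Q̄ ≈ 204 W/m²

Solar declination: sin δ = sin ε · sin L_s = sin 25.19° × sin 306.6° = -0.34170, so δ = -19.980°.
cos h₀ = −tan(-23.6°) tan(-19.980°) = -0.1588, h₀ = 1.7303 rad.
Bracket: h₀ sin ϕ sin δ + cos ϕ cos δ sin h₀ = 1.7303×-0.40035×-0.34170 + 0.91636×0.93981×0.98730 = 0.236704 + 0.850267 = 1.086971.
Q̄ = (S_0/π) × [bracket] = (589/π) × 1.086971 = 203.8 W/m².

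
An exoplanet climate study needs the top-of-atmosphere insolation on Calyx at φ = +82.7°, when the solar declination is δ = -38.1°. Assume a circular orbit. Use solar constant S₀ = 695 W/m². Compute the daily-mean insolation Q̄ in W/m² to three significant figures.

Q̄ ≈ 0.00 W/m²

cos H₀ = −tan(+82.7°) tan(-38.100°) = 6.1209 ≥ 1 ⇒ polar night, H₀ = 0 and Q̄ = 0.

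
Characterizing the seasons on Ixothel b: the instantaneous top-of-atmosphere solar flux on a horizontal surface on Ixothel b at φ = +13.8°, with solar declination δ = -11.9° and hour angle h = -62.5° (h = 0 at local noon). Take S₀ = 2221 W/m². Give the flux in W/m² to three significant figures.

865 W/m²

cos θ_z = sin φ sin δ + cos φ cos δ cos h = -0.049187 + 0.438783 = 0.389596.
Flux = S₀ · cos θ_z = 2221 × 0.389596 = 865.3 W/m².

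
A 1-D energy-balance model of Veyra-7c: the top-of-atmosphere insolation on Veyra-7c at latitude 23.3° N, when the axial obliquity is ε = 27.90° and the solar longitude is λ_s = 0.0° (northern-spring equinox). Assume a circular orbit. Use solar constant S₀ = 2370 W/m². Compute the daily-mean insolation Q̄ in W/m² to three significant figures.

Q̄ ≈ 693 W/m²

Solar declination: sin δ = sin ε · sin λ_s = sin 27.90° × sin 0.0° = 0.00000, so δ = +0.000°.
cos H₀ = −tan(+23.3°) tan(+0.000°) = -0.0000, H₀ = 1.5708 rad.
Bracket: H₀ sin φ sin δ + cos φ cos δ sin H₀ = 1.5708×0.39555×0.00000 + 0.91845×1.00000×1.00000 = 0.000000 + 0.918450 = 0.918450.
Q̄ = (S₀/π) × [bracket] = (2370/π) × 0.918450 = 692.9 W/m².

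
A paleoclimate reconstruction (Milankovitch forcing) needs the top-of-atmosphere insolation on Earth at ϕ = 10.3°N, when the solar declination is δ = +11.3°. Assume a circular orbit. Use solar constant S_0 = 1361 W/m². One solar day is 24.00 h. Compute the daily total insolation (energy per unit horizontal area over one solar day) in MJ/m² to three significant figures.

38.2 MJ/m²

cos h₀ = −tan(+10.3°) tan(+11.300°) = -0.0363, h₀ = 1.6071 rad.
Bracket: h₀ sin ϕ sin δ + cos ϕ cos δ sin h₀ = 1.6071×0.17880×0.19595 + 0.98389×0.98061×0.99934 = 0.056306 + 0.964176 = 1.020482.
Q̄ = (S_0/π) × [bracket] = (1361/π) × 1.020482 = 442.09 W/m².
Daily total = Q̄ × 24.00 h × 3600 s/h = 442.09 × 24.00 × 3600 / 10⁶ = 38.20 MJ/m².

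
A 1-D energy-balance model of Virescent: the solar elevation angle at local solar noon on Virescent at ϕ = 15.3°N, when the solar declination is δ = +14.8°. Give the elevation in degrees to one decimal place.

At local noon the hour angle is zero, so the zenith angle equals |ϕ − δ| = |+15.3° − (+14.800°)| = 0.500°.
Elevation = 90° − 0.500° = 89.5°.

89.5°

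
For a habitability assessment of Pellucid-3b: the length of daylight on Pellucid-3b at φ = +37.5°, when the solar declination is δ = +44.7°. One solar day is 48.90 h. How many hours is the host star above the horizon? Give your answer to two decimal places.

cos H₀ = −tan φ · tan δ = −tan(+37.5°) × tan(+44.700°) = -0.7593, so H₀ = 2.4331 rad = 139.41°.
Daylight = 2H₀/(2π) × 48.90 h = (2.4331/π) × 48.90 = 37.87 h.

37.87 h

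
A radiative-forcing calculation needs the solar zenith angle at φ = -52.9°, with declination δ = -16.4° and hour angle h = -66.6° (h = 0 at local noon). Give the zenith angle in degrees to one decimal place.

cos θ_z = sin φ sin δ + cos φ cos δ cos h = 0.225191 + 0.229816 = 0.455007.
θ_z = arccos(0.455007) = 62.9°.

θ_z = 62.9°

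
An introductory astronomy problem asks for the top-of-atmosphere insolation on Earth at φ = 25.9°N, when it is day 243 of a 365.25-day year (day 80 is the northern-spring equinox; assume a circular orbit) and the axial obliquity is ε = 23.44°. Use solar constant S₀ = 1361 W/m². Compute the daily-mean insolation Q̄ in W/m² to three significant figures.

Q̄ ≈ 426 W/m²

Solar longitude: λ_s = 360° × (243 − 80)/365.25 = 160.657°.
sin δ = sin 23.44° × sin 160.657° = 0.13176, so δ = +7.571°.
cos H₀ = −tan(+25.9°) tan(+7.571°) = -0.0645, H₀ = 1.6354 rad.
Bracket: H₀ sin φ sin δ + cos φ cos δ sin H₀ = 1.6354×0.43680×0.13176 + 0.89956×0.99128×0.99792 = 0.094122 + 0.889861 = 0.983983.
Q̄ = (S₀/π) × [bracket] = (1361/π) × 0.983983 = 426.3 W/m².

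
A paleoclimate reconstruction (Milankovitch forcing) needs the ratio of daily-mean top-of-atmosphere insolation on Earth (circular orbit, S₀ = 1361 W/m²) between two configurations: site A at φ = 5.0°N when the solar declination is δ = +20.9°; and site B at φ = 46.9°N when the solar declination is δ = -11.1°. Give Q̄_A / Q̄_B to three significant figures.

Q̄_A / Q̄_B ≈ 2.11

— Configuration A (φ=+5.0°):
cos H₀ = −tan(+5.0°) tan(+20.900°) = -0.0334, H₀ = 1.6042 rad.
Bracket: H₀ sin φ sin δ + cos φ cos δ sin H₀ = 1.6042×0.08716×0.35674 + 0.99619×0.93420×0.99944 = 0.049880 + 0.930120 = 0.980000.
Q̄ = (S₀/π) × [bracket] = (1361/π) × 0.980000 = 424.56 W/m².
— Configuration B (φ=+46.9°):
cos H₀ = −tan(+46.9°) tan(-11.100°) = 0.2097, H₀ = 1.3596 rad.
Bracket: H₀ sin φ sin δ + cos φ cos δ sin H₀ = 1.3596×0.73016×-0.19252 + 0.68327×0.98129×0.97778 = -0.191120 + 0.655588 = 0.464468.
Q̄ = (S₀/π) × [bracket] = (1361/π) × 0.464468 = 201.22 W/m².
Ratio Q̄_A / Q̄_B = 424.56 / 201.22 = 2.110.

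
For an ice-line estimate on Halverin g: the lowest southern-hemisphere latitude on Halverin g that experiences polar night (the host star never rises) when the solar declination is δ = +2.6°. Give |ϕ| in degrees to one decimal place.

|ϕ| = 87.4°

Polar night requires cos h₀ = −tan ϕ tan δ ≥ 1, i.e. tan ϕ tan δ ≤ −1.
The boundary is |tan ϕ| · |tan δ| = 1, so |ϕ| = 90° − |δ| = 90° − 2.6° = 87.4° in the southern hemisphere.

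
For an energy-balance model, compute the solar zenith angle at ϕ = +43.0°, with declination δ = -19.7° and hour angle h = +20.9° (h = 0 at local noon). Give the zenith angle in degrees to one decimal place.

cos θ_z = sin ϕ sin δ + cos ϕ cos δ cos h = -0.229898 + 0.643245 = 0.413347.
θ_z = arccos(0.413347) = 65.6°.

θ_z = 65.6°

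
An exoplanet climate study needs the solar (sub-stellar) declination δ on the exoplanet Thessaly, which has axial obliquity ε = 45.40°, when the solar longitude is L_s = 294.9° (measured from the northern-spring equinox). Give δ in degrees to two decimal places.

δ = -40.23°

sin δ = sin ε · sin L_s = sin 45.40° × sin 294.9° = -0.645839.
δ = arcsin(-0.645839) = -40.23°.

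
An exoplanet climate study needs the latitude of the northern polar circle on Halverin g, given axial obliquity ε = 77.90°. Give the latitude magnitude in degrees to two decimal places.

12.10°

The polar circle is the lowest latitude that experiences at least one full rotation of continuous daylight at the northern-summer solstice; it lies at |φ| = 90° − ε = 90° − 77.90° = 12.10°.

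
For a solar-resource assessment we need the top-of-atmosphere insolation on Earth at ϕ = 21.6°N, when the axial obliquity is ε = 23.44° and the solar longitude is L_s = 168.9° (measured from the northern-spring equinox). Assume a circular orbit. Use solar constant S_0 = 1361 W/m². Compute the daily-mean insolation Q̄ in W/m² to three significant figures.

Solar declination: sin δ = sin ε · sin L_s = sin 23.44° × sin 168.9° = 0.07658, so δ = +4.392°.
cos h₀ = −tan(+21.6°) tan(+4.392°) = -0.0304, h₀ = 1.6012 rad.
Bracket: h₀ sin ϕ sin δ + cos ϕ cos δ sin h₀ = 1.6012×0.36812×0.07658 + 0.92978×0.99706×0.99954 = 0.045139 + 0.926620 = 0.971759.
Q̄ = (S_0/π) × [bracket] = (1361/π) × 0.971759 = 421.0 W/m².

Q̄ ≈ 421 W/m²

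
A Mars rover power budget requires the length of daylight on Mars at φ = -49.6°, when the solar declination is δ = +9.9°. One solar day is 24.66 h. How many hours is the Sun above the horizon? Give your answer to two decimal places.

cos H₀ = −tan φ · tan δ = −tan(-49.6°) × tan(+9.900°) = 0.2051, so H₀ = 1.3643 rad = 78.17°.
Daylight = 2H₀/(2π) × 24.66 h = (1.3643/π) × 24.66 = 10.71 h.

10.71 h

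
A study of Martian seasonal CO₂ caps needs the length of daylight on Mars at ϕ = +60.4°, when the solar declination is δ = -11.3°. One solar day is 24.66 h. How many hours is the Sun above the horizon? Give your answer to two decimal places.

9.51 h

cos h₀ = −tan ϕ · tan δ = −tan(+60.4°) × tan(-11.300°) = 0.3517, so h₀ = 1.2114 rad = 69.41°.
Daylight = 2h₀/(2π) × 24.66 h = (1.2114/π) × 24.66 = 9.51 h.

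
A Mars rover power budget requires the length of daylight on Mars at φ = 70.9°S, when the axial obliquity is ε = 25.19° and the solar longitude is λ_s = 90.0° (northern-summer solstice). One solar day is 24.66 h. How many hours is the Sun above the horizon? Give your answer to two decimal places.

Solar declination: sin δ = sin ε · sin λ_s = sin 25.19° × sin 90.0° = 0.42562, so δ = +25.190°.
cos H₀ = −tan φ · tan δ = 1.3583 ≥ 1, so the Sun never rises (polar night) and H₀ = 0.
Daylight = 2H₀/(2π) × 24.66 h = (0.0000/π) × 24.66 = 0.00 h.

0.00 h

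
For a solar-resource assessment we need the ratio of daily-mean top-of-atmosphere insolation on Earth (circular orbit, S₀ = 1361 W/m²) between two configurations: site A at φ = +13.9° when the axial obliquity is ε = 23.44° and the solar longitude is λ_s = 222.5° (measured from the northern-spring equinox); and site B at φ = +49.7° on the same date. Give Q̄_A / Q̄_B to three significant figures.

Q̄_A / Q̄_B ≈ 2.49

— Configuration A (φ=+13.9°):
Solar declination: sin δ = sin ε · sin λ_s = sin 23.44° × sin 222.5° = -0.26874, so δ = -15.589°.
cos H₀ = −tan(+13.9°) tan(-15.589°) = 0.0690, H₀ = 1.5017 rad.
Bracket: H₀ sin φ sin δ + cos φ cos δ sin H₀ = 1.5017×0.24023×-0.26874 + 0.97072×0.96321×0.99761 = -0.096949 + 0.932773 = 0.835824.
Q̄ = (S₀/π) × [bracket] = (1361/π) × 0.835824 = 362.10 W/m².
— Configuration B (φ=+49.7°):
cos H₀ = −tan(+49.7°) tan(-15.589°) = 0.3290, H₀ = 1.2356 rad.
Bracket: H₀ sin φ sin δ + cos φ cos δ sin H₀ = 1.2356×0.76267×-0.26874 + 0.64679×0.96321×0.94433 = -0.253248 + 0.588312 = 0.335064.
Q̄ = (S₀/π) × [bracket] = (1361/π) × 0.335064 = 145.16 W/m².
Ratio Q̄_A / Q̄_B = 362.10 / 145.16 = 2.494.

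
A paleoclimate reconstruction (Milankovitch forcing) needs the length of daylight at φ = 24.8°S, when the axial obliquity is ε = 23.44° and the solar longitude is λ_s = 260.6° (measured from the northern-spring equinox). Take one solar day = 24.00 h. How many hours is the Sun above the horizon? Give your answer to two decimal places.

13.52 h

Solar declination: sin δ = sin ε · sin λ_s = sin 23.44° × sin 260.6° = -0.39245, so δ = -23.107°.
cos H₀ = −tan φ · tan δ = −tan(-24.8°) × tan(-23.107°) = -0.1972, so H₀ = 1.7692 rad = 101.37°.
Daylight = 2H₀/(2π) × 24.00 h = (1.7692/π) × 24.00 = 13.52 h.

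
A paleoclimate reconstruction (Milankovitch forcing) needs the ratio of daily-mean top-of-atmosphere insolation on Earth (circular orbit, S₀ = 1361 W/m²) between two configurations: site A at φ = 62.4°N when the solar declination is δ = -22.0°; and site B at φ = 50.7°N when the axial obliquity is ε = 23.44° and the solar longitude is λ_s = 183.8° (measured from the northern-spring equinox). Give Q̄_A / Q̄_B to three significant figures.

Q̄_A / Q̄_B ≈ 0.0738

— Configuration A (φ=+62.4°):
cos H₀ = −tan(+62.4°) tan(-22.000°) = 0.7728, H₀ = 0.6875 rad.
Bracket: H₀ sin φ sin δ + cos φ cos δ sin H₀ = 0.6875×0.88620×-0.37461 + 0.46330×0.92718×0.63461 = -0.228236 + 0.272605 = 0.044369.
Q̄ = (S₀/π) × [bracket] = (1361/π) × 0.044369 = 19.222 W/m².
— Configuration B (φ=+50.7°):
Solar declination: sin δ = sin ε · sin λ_s = sin 23.44° × sin 183.8° = -0.02636, so δ = -1.511°.
cos H₀ = −tan(+50.7°) tan(-1.511°) = 0.0322, H₀ = 1.5386 rad.
Bracket: H₀ sin φ sin δ + cos φ cos δ sin H₀ = 1.5386×0.77384×-0.02636 + 0.63338×0.99965×0.99948 = -0.031385 + 0.632829 = 0.601444.
Q̄ = (S₀/π) × [bracket] = (1361/π) × 0.601444 = 260.56 W/m².
Ratio Q̄_A / Q̄_B = 19.222 / 260.56 = 0.07377.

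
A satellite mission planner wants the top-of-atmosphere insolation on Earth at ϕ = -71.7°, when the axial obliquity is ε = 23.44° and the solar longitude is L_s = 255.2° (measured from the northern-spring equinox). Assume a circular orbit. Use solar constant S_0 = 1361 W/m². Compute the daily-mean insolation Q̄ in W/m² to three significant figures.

Q̄ ≈ 497 W/m²

Solar declination: sin δ = sin ε · sin L_s = sin 23.44° × sin 255.2° = -0.38459, so δ = -22.618°.
cos h₀ = −tan(-71.7°) tan(-22.618°) = -1.2598 ≤ −1 ⇒ polar day, h₀ = π.
Bracket: h₀ sin ϕ sin δ + cos ϕ cos δ sin h₀ = 3.1416×-0.94943×-0.38459 + 0.31399×0.92309×0.00000 = 1.147128 + 0.000000 = 1.147128.
Q̄ = (S_0/π) × [bracket] = (1361/π) × 1.147128 = 497.0 W/m².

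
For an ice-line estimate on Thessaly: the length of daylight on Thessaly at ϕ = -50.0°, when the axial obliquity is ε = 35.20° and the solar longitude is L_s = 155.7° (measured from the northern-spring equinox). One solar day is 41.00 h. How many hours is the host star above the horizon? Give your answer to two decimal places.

16.65 h

Solar declination: sin δ = sin ε · sin L_s = sin 35.20° × sin 155.7° = 0.23721, so δ = +13.722°.
cos h₀ = −tan ϕ · tan δ = −tan(-50.0°) × tan(+13.722°) = 0.2910, so h₀ = 1.2755 rad = 73.08°.
Daylight = 2h₀/(2π) × 41.00 h = (1.2755/π) × 41.00 = 16.65 h.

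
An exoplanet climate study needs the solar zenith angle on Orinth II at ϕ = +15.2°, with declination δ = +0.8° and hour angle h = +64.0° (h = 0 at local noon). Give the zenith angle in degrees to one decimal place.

cos θ_z = sin ϕ sin δ + cos ϕ cos δ cos h = 0.003661 + 0.422994 = 0.426655.
θ_z = arccos(0.426655) = 64.7°.

θ_z = 64.7°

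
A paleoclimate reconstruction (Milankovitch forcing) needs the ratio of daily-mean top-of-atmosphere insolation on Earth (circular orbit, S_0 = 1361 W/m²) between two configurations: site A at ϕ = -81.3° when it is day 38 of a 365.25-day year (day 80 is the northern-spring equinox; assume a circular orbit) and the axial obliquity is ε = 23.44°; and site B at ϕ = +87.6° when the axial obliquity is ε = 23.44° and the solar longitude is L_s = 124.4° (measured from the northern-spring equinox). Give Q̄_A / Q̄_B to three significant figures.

Q̄_A / Q̄_B ≈ 0.793

— Configuration A (ϕ=-81.3°):
Solar longitude: L_s = 360° × (38 − 80)/365.25 = -41.396°, i.e. -41.396° + 360° = 318.604°.
sin δ = sin 23.44° × sin 318.604° = -0.26304, so δ = -15.251°.
cos h₀ = −tan(-81.3°) tan(-15.251°) = -1.7817 ≤ −1 ⇒ polar day, h₀ = π.
Bracket: h₀ sin ϕ sin δ + cos ϕ cos δ sin h₀ = 3.1416×-0.98849×-0.26304 + 0.15126×0.96478×0.00000 = 0.816855 + 0.000000 = 0.816855.
Q̄ = (S_0/π) × [bracket] = (1361/π) × 0.816855 = 353.88 W/m².
— Configuration B (ϕ=+87.6°):
Solar declination: sin δ = sin ε · sin L_s = sin 23.44° × sin 124.4° = 0.32822, so δ = +19.161°.
cos h₀ = −tan(+87.6°) tan(+19.161°) = -8.2904 ≤ −1 ⇒ polar day, h₀ = π.
Bracket: h₀ sin ϕ sin δ + cos ϕ cos δ sin h₀ = 3.1416×0.99912×0.32822 + 0.04188×0.94460×0.00000 = 1.030229 + 0.000000 = 1.030229.
Q̄ = (S_0/π) × [bracket] = (1361/π) × 1.030229 = 446.32 W/m².
Ratio Q̄_A / Q̄_B = 353.88 / 446.32 = 0.7929.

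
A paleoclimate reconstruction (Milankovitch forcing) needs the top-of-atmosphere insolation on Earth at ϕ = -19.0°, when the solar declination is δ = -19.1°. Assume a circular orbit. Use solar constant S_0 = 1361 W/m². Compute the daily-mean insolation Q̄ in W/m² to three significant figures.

cos h₀ = −tan(-19.0°) tan(-19.100°) = -0.1192, h₀ = 1.6903 rad.
Bracket: h₀ sin ϕ sin δ + cos ϕ cos δ sin h₀ = 1.6903×-0.32557×-0.32722 + 0.94552×0.94495×0.99287 = 0.180073 + 0.887099 = 1.067172.
Q̄ = (S_0/π) × [bracket] = (1361/π) × 1.067172 = 462.3 W/m².

Q̄ ≈ 462 W/m²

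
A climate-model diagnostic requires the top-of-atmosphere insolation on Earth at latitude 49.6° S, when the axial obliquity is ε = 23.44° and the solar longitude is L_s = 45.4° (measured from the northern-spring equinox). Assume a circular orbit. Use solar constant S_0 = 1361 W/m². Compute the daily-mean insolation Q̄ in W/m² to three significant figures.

Q̄ ≈ 139 W/m²

Solar declination: sin δ = sin ε · sin L_s = sin 23.44° × sin 45.4° = 0.28324, so δ = +16.453°.
cos h₀ = −tan(-49.6°) tan(+16.453°) = 0.3470, h₀ = 1.2164 rad.
Bracket: h₀ sin ϕ sin δ + cos ϕ cos δ sin h₀ = 1.2164×-0.76154×0.28324 + 0.64812×0.95905×0.93786 = -0.262376 + 0.582955 = 0.320579.
Q̄ = (S_0/π) × [bracket] = (1361/π) × 0.320579 = 138.9 W/m².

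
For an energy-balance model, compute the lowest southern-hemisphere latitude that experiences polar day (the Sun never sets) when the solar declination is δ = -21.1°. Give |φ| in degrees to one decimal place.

Polar day requires cos H₀ = −tan φ tan δ ≤ −1, i.e. tan φ tan δ ≥ 1.
The boundary is |tan φ| · |tan δ| = 1, so |φ| = 90° − |δ| = 90° − 21.1° = 68.9° in the southern hemisphere.

|φ| = 68.9°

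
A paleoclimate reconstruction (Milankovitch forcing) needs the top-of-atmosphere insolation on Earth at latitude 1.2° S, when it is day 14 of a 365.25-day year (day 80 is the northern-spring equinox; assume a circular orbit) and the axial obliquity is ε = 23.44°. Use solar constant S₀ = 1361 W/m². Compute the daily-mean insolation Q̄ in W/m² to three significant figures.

Q̄ ≈ 409 W/m²

Solar longitude: λ_s = 360° × (14 − 80)/365.25 = -65.051°, i.e. -65.051° + 360° = 294.949°.
sin δ = sin 23.44° × sin 294.949° = -0.36067, so δ = -21.141°.
cos H₀ = −tan(-1.2°) tan(-21.141°) = -0.0081, H₀ = 1.5789 rad.
Bracket: H₀ sin φ sin δ + cos φ cos δ sin H₀ = 1.5789×-0.02094×-0.36067 + 0.99978×0.93269×0.99997 = 0.011925 + 0.932457 = 0.944382.
Q̄ = (S₀/π) × [bracket] = (1361/π) × 0.944382 = 409.1 W/m².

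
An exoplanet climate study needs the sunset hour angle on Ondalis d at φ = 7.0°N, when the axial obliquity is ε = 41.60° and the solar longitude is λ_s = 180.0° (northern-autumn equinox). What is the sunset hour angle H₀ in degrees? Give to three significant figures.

Solar declination: sin δ = sin ε · sin λ_s = sin 41.60° × sin 180.0° = 0.00000, so δ = +0.000°.
cos H₀ = −tan φ · tan δ = −tan(+7.0°) × tan(+0.000°) = -0.0000, so H₀ = 1.5708 rad = 90.00°.

H₀ = 90.0°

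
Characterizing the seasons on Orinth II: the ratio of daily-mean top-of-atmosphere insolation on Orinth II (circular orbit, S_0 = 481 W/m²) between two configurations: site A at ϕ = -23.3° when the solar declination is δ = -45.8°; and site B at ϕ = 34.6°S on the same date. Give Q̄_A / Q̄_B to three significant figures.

— Configuration A (ϕ=-23.3°):
cos h₀ = −tan(-23.3°) tan(-45.800°) = -0.4429, h₀ = 2.0296 rad.
Bracket: h₀ sin ϕ sin δ + cos ϕ cos δ sin h₀ = 2.0296×-0.39555×-0.71691 + 0.91845×0.69717×0.89659 = 0.575541 + 0.574101 = 1.149642.
Q̄ = (S_0/π) × [bracket] = (481/π) × 1.149642 = 176.02 W/m².
— Configuration B (ϕ=-34.6°):
cos h₀ = −tan(-34.6°) tan(-45.800°) = -0.7094, h₀ = 2.3594 rad.
Bracket: h₀ sin ϕ sin δ + cos ϕ cos δ sin h₀ = 2.3594×-0.56784×-0.71691 + 0.82314×0.69717×0.70481 = 0.960489 + 0.404468 = 1.364957.
Q̄ = (S_0/π) × [bracket] = (481/π) × 1.364957 = 208.98 W/m².
Ratio Q̄_A / Q̄_B = 176.02 / 208.98 = 0.8423.

Q̄_A / Q̄_B ≈ 0.842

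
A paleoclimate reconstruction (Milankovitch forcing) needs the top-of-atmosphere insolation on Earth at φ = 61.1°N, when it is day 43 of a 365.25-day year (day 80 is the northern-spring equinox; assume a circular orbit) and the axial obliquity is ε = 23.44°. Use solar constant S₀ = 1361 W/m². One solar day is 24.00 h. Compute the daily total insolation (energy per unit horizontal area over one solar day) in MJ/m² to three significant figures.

Solar longitude: λ_s = 360° × (43 − 80)/365.25 = -36.468°, i.e. -36.468° + 360° = 323.532°.
sin δ = sin 23.44° × sin 323.532° = -0.23644, so δ = -13.676°.
cos H₀ = −tan(+61.1°) tan(-13.676°) = 0.4408, H₀ = 1.1143 rad.
Bracket: H₀ sin φ sin δ + cos φ cos δ sin H₀ = 1.1143×0.87546×-0.23644 + 0.48328×0.97165×0.89760 = -0.230653 + 0.421494 = 0.190841.
Q̄ = (S₀/π) × [bracket] = (1361/π) × 0.190841 = 82.676 W/m².
Daily total = Q̄ × 24.00 h × 3600 s/h = 82.676 × 24.00 × 3600 / 10⁶ = 7.143 MJ/m².

7.14 MJ/m²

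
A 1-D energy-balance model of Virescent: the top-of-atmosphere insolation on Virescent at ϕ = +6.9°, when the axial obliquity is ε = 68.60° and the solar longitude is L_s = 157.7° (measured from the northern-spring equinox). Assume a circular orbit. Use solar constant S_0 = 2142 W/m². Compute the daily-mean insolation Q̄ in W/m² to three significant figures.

Q̄ ≈ 679 W/m²

Solar declination: sin δ = sin ε · sin L_s = sin 68.60° × sin 157.7° = 0.35329, so δ = +20.689°.
cos h₀ = −tan(+6.9°) tan(+20.689°) = -0.0457, h₀ = 1.6165 rad.
Bracket: h₀ sin ϕ sin δ + cos ϕ cos δ sin h₀ = 1.6165×0.12014×0.35329 + 0.99276×0.93551×0.99896 = 0.068611 + 0.927771 = 0.996382.
Q̄ = (S_0/π) × [bracket] = (2142/π) × 0.996382 = 679.4 W/m².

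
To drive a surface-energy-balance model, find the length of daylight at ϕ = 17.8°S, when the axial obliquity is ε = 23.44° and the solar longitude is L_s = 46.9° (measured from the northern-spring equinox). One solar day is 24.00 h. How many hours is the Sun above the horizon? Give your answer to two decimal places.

11.25 h

Solar declination: sin δ = sin ε · sin L_s = sin 23.44° × sin 46.9° = 0.29045, so δ = +16.885°.
cos h₀ = −tan ϕ · tan δ = −tan(-17.8°) × tan(+16.885°) = 0.0975, so h₀ = 1.4732 rad = 84.41°.
Daylight = 2h₀/(2π) × 24.00 h = (1.4732/π) × 24.00 = 11.25 h.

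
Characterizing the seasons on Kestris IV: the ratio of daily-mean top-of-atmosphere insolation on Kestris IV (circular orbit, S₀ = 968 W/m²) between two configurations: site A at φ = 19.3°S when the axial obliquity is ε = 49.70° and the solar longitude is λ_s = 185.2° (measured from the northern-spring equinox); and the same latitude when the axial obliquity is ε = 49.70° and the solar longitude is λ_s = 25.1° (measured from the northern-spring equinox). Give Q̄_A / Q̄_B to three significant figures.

Q̄_A / Q̄_B ≈ 1.34

— Configuration A (φ=-19.3°):
Solar declination: sin δ = sin ε · sin λ_s = sin 49.70° × sin 185.2° = -0.06912, so δ = -3.964°.
cos H₀ = −tan(-19.3°) tan(-3.964°) = -0.0243, H₀ = 1.5951 rad.
Bracket: H₀ sin φ sin δ + cos φ cos δ sin H₀ = 1.5951×-0.33051×-0.06912 + 0.94380×0.99761×0.99971 = 0.036440 + 0.941271 = 0.977711.
Q̄ = (S₀/π) × [bracket] = (968/π) × 0.977711 = 301.26 W/m².
— Configuration B (φ=-19.3°):
Solar declination: sin δ = sin ε · sin λ_s = sin 49.70° × sin 25.1° = 0.32352, so δ = +18.876°.
cos H₀ = −tan(-19.3°) tan(+18.876°) = 0.1197, H₀ = 1.4508 rad.
Bracket: H₀ sin φ sin δ + cos φ cos δ sin H₀ = 1.4508×-0.33051×0.32352 + 0.94380×0.94622×0.99281 = -0.155129 + 0.886621 = 0.731492.
Q̄ = (S₀/π) × [bracket] = (968/π) × 0.731492 = 225.39 W/m².
Ratio Q̄_A / Q̄_B = 301.26 / 225.39 = 1.337.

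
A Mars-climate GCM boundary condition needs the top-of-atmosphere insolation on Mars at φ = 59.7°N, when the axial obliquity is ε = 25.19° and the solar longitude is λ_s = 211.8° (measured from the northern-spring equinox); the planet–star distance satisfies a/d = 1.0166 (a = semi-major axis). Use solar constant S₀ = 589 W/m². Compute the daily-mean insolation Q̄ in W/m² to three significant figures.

Q̄ ≈ 43.8 W/m²

Solar declination: sin δ = sin ε · sin λ_s = sin 25.19° × sin 211.8° = -0.22428, so δ = -12.961°.
cos H₀ = −tan(+59.7°) tan(-12.961°) = 0.3938, H₀ = 1.1660 rad.
Bracket: H₀ sin φ sin δ + cos φ cos δ sin H₀ = 1.1660×0.86340×-0.22428 + 0.50453×0.97452×0.91918 = -0.225788 + 0.451937 = 0.226149.
Inverse-square distance factor (a/d)² = 1.0166² = 1.033476.
Q̄ = (S₀/π) × 1.033476 × [bracket] = (589/π) × 1.033476 × 0.226149 = 43.82 W/m².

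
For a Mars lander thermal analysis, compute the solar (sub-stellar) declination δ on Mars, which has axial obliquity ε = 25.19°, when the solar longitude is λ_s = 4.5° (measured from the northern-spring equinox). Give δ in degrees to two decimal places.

sin δ = sin ε · sin λ_s = sin 25.19° × sin 4.5° = 0.033394.
δ = arcsin(0.033394) = +1.91°.

δ = +1.91°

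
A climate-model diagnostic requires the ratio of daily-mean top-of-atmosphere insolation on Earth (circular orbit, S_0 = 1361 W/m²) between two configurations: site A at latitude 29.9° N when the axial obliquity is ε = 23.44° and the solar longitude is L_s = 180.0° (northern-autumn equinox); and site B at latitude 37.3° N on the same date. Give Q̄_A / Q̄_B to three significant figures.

— Configuration A (ϕ=+29.9°):
Solar declination: sin δ = sin ε · sin L_s = sin 23.44° × sin 180.0° = 0.00000, so δ = +0.000°.
cos h₀ = −tan(+29.9°) tan(+0.000°) = -0.0000, h₀ = 1.5708 rad.
Bracket: h₀ sin ϕ sin δ + cos ϕ cos δ sin h₀ = 1.5708×0.49849×0.00000 + 0.86690×1.00000×1.00000 = 0.000000 + 0.866900 = 0.866900.
Q̄ = (S_0/π) × [bracket] = (1361/π) × 0.866900 = 375.56 W/m².
— Configuration B (ϕ=+37.3°):
cos h₀ = −tan(+37.3°) tan(+0.000°) = -0.0000, h₀ = 1.5708 rad.
Bracket: h₀ sin ϕ sin δ + cos ϕ cos δ sin h₀ = 1.5708×0.60599×0.00000 + 0.79547×1.00000×1.00000 = 0.000000 + 0.795470 = 0.795470.
Q̄ = (S_0/π) × [bracket] = (1361/π) × 0.795470 = 344.61 W/m².
Ratio Q̄_A / Q̄_B = 375.56 / 344.61 = 1.090.

Q̄_A / Q̄_B ≈ 1.09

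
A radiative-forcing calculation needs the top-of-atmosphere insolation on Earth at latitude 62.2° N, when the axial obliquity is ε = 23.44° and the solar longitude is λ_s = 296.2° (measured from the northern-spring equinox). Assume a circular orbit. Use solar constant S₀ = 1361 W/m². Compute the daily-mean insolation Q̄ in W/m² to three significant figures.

Q̄ ≈ 26.1 W/m²

Solar declination: sin δ = sin ε · sin λ_s = sin 23.44° × sin 296.2° = -0.35692, so δ = -20.911°.
cos H₀ = −tan(+62.2°) tan(-20.911°) = 0.7247, H₀ = 0.7602 rad.
Bracket: H₀ sin φ sin δ + cos φ cos δ sin H₀ = 0.7602×0.88458×-0.35692 + 0.46639×0.93414×0.68908 = -0.240014 + 0.300214 = 0.060200.
Q̄ = (S₀/π) × [bracket] = (1361/π) × 0.060200 = 26.08 W/m².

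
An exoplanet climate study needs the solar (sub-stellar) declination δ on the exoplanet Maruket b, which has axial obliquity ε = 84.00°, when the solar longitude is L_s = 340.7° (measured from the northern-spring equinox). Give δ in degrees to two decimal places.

δ = -19.19°

sin δ = sin ε · sin L_s = sin 84.00° × sin 340.7° = -0.328704.
δ = arcsin(-0.328704) = -19.19°.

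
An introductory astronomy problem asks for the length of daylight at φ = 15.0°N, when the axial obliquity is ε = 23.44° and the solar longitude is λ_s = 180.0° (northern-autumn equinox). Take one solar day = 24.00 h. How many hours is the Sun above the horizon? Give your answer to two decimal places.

Solar declination: sin δ = sin ε · sin λ_s = sin 23.44° × sin 180.0° = 0.00000, so δ = +0.000°.
cos H₀ = −tan φ · tan δ = −tan(+15.0°) × tan(+0.000°) = -0.0000, so H₀ = 1.5708 rad = 90.00°.
Daylight = 2H₀/(2π) × 24.00 h = (1.5708/π) × 24.00 = 12.00 h.

12.00 h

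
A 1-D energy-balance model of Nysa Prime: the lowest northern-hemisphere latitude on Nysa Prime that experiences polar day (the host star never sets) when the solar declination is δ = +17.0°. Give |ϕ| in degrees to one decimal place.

Polar day requires cos h₀ = −tan ϕ tan δ ≤ −1, i.e. tan ϕ tan δ ≥ 1.
The boundary is |tan ϕ| · |tan δ| = 1, so |ϕ| = 90° − |δ| = 90° − 17.0° = 73.0° in the northern hemisphere.

|ϕ| = 73.0°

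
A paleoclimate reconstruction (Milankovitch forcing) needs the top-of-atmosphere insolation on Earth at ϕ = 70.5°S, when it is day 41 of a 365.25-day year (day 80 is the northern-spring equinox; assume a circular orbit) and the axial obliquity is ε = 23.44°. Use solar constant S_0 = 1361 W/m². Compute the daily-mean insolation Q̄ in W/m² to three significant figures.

Q̄ ≈ 337 W/m²

Solar longitude: L_s = 360° × (41 − 80)/365.25 = -38.439°, i.e. -38.439° + 360° = 321.561°.
sin δ = sin 23.44° × sin 321.561° = -0.24730, so δ = -14.318°.
cos h₀ = −tan(-70.5°) tan(-14.318°) = -0.7207, h₀ = 2.3757 rad.
Bracket: h₀ sin ϕ sin δ + cos ϕ cos δ sin h₀ = 2.3757×-0.94264×-0.24730 + 0.33381×0.96894×0.69321 = 0.553811 + 0.224213 = 0.778024.
Q̄ = (S_0/π) × [bracket] = (1361/π) × 0.778024 = 337.1 W/m².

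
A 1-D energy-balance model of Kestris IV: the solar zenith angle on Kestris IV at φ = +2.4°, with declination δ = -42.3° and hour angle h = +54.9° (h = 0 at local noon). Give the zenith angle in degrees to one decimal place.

cos θ_z = sin φ sin δ + cos φ cos δ cos h = -0.028183 + 0.424919 = 0.396736.
θ_z = arccos(0.396736) = 66.6°.

θ_z = 66.6°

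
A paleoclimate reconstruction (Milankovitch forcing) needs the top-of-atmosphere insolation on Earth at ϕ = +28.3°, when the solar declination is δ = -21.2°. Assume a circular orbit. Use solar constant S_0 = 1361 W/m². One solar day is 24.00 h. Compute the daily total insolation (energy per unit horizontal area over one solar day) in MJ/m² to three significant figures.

21.3 MJ/m²

cos h₀ = −tan(+28.3°) tan(-21.200°) = 0.2088, h₀ = 1.3604 rad.
Bracket: h₀ sin ϕ sin δ + cos ϕ cos δ sin h₀ = 1.3604×0.47409×-0.36162 + 0.88048×0.93232×0.97795 = -0.233228 + 0.802789 = 0.569561.
Q̄ = (S_0/π) × [bracket] = (1361/π) × 0.569561 = 246.75 W/m².
Daily total = Q̄ × 24.00 h × 3600 s/h = 246.75 × 24.00 × 3600 / 10⁶ = 21.32 MJ/m².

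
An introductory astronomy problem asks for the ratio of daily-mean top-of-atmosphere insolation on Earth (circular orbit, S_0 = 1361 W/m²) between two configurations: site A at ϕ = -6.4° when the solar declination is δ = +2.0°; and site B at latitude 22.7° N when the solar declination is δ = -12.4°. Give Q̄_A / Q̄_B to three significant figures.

— Configuration A (ϕ=-6.4°):
cos h₀ = −tan(-6.4°) tan(+2.000°) = 0.0039, h₀ = 1.5669 rad.
Bracket: h₀ sin ϕ sin δ + cos ϕ cos δ sin h₀ = 1.5669×-0.11147×0.03490 + 0.99377×0.99939×0.99999 = -0.006096 + 0.993154 = 0.987058.
Q̄ = (S_0/π) × [bracket] = (1361/π) × 0.987058 = 427.61 W/m².
— Configuration B (ϕ=+22.7°):
cos h₀ = −tan(+22.7°) tan(-12.400°) = 0.0920, h₀ = 1.4787 rad.
Bracket: h₀ sin ϕ sin δ + cos ϕ cos δ sin h₀ = 1.4787×0.38591×-0.21474 + 0.92254×0.97667×0.99576 = -0.122540 + 0.897197 = 0.774657.
Q̄ = (S_0/π) × [bracket] = (1361/π) × 0.774657 = 335.60 W/m².
Ratio Q̄_A / Q̄_B = 427.61 / 335.60 = 1.274.

Q̄_A / Q̄_B ≈ 1.27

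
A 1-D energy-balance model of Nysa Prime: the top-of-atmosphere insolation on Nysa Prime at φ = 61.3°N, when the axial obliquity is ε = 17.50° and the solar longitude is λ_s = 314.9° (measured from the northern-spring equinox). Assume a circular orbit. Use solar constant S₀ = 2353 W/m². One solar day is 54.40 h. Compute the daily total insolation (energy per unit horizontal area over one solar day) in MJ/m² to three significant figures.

31.3 MJ/m²

Solar declination: sin δ = sin ε · sin λ_s = sin 17.50° × sin 314.9° = -0.21300, so δ = -12.298°.
cos H₀ = −tan(+61.3°) tan(-12.298°) = 0.3982, H₀ = 1.1612 rad.
Bracket: H₀ sin φ sin δ + cos φ cos δ sin H₀ = 1.1612×0.87715×-0.21300 + 0.48022×0.97705×0.91730 = -0.216950 + 0.430396 = 0.213446.
Q̄ = (S₀/π) × [bracket] = (2353/π) × 0.213446 = 159.87 W/m².
Daily total = Q̄ × 54.40 h × 3600 s/h = 159.87 × 54.40 × 3600 / 10⁶ = 31.31 MJ/m².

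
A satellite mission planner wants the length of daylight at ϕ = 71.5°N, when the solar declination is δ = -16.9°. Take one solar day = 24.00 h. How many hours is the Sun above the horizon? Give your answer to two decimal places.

3.30 h

cos h₀ = −tan ϕ · tan δ = −tan(+71.5°) × tan(-16.900°) = 0.9080, so h₀ = 0.4322 rad = 24.77°.
Daylight = 2h₀/(2π) × 24.00 h = (0.4322/π) × 24.00 = 3.30 h.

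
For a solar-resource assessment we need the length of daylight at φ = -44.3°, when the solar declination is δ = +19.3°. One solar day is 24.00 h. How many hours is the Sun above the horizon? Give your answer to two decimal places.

cos H₀ = −tan φ · tan δ = −tan(-44.3°) × tan(+19.300°) = 0.3417, so H₀ = 1.2220 rad = 70.02°.
Daylight = 2H₀/(2π) × 24.00 h = (1.2220/π) × 24.00 = 9.34 h.

9.34 h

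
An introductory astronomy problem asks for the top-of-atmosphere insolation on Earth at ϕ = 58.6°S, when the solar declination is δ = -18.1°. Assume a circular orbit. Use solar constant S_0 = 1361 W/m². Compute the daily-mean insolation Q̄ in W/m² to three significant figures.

cos h₀ = −tan(-58.6°) tan(-18.100°) = -0.5355, h₀ = 2.1359 rad.
Bracket: h₀ sin ϕ sin δ + cos ϕ cos δ sin h₀ = 2.1359×-0.85355×-0.31068 + 0.52101×0.95052×0.84456 = 0.566400 + 0.418252 = 0.984652.
Q̄ = (S_0/π) × [bracket] = (1361/π) × 0.984652 = 426.6 W/m².

Q̄ ≈ 427 W/m²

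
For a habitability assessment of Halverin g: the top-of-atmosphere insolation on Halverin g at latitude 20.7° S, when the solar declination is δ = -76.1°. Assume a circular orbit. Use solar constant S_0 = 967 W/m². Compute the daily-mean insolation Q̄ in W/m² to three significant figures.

cos h₀ = −tan(-20.7°) tan(-76.100°) = -1.5269 ≤ −1 ⇒ polar day, h₀ = π.
Bracket: h₀ sin ϕ sin δ + cos ϕ cos δ sin h₀ = 3.1416×-0.35347×-0.97072 + 0.93544×0.24023×0.00000 = 1.077947 + 0.000000 = 1.077947.
Q̄ = (S_0/π) × [bracket] = (967/π) × 1.077947 = 331.8 W/m².

Q̄ ≈ 332 W/m²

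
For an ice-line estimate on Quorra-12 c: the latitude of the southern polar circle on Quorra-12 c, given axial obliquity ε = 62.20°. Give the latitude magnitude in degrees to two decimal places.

The polar circle is the lowest latitude that experiences at least one full rotation of continuous darkness at the northern-summer solstice; it lies at |φ| = 90° − ε = 90° − 62.20° = 27.80°.

27.80°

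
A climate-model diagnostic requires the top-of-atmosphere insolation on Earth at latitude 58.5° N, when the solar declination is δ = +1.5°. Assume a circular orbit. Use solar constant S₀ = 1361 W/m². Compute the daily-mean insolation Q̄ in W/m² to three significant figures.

cos H₀ = −tan(+58.5°) tan(+1.500°) = -0.0427, H₀ = 1.6135 rad.
Bracket: H₀ sin φ sin δ + cos φ cos δ sin H₀ = 1.6135×0.85264×0.02618 + 0.52250×0.99966×0.99909 = 0.036017 + 0.521847 = 0.557864.
Q̄ = (S₀/π) × [bracket] = (1361/π) × 0.557864 = 241.7 W/m².

Q̄ ≈ 242 W/m²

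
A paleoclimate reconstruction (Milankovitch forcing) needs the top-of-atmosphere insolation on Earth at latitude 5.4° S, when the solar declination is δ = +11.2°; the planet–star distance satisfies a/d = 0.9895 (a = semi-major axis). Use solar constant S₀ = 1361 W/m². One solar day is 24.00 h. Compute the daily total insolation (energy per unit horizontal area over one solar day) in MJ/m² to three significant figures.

34.7 MJ/m²

cos H₀ = −tan(-5.4°) tan(+11.200°) = 0.0187, H₀ = 1.5521 rad.
Bracket: H₀ sin φ sin δ + cos φ cos δ sin H₀ = 1.5521×-0.09411×0.19423 + 0.99556×0.98096×0.99982 = -0.028371 + 0.976429 = 0.948058.
Inverse-square distance factor (a/d)² = 0.9895² = 0.979110.
Q̄ = (S₀/π) × 0.979110 × [bracket] = (1361/π) × 0.979110 × 0.948058 = 402.14 W/m².
Daily total = Q̄ × 24.00 h × 3600 s/h = 402.14 × 24.00 × 3600 / 10⁶ = 34.74 MJ/m².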